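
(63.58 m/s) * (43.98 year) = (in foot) 2.893e+11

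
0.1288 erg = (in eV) 8.039e+10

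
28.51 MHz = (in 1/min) 1.711e+09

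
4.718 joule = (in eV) 2.945e+19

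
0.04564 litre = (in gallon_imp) 0.01004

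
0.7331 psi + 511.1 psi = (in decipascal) 3.529e+07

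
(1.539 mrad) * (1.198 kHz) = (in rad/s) 1.844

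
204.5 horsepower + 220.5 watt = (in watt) 1.527e+05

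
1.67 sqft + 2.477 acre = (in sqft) 1.079e+05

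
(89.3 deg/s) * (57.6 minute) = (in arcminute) 1.852e+07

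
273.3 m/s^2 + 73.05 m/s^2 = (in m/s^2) 346.4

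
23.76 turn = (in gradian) 9504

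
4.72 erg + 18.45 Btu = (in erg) 1.947e+11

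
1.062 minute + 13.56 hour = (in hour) 13.58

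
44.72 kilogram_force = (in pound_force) 98.59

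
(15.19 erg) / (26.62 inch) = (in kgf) 2.291e-07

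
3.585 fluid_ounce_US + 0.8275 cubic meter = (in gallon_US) 218.6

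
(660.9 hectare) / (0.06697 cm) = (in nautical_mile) 5.329e+06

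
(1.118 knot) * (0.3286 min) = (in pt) 3.214e+04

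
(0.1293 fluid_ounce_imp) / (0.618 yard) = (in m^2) 6.501e-06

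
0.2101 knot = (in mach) 0.0003174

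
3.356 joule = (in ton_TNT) 8.021e-10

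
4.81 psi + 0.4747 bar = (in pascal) 8.063e+04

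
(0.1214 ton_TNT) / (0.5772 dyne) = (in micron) 8.8e+19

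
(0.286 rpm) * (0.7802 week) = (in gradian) 8.997e+05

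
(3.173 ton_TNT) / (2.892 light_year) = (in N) 4.852e-07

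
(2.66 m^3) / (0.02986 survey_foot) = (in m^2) 292.3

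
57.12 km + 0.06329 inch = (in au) 3.818e-07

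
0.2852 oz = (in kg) 0.008085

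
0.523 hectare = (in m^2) 5230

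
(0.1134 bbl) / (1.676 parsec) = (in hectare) 3.486e-23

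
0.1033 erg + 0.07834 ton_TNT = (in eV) 2.046e+27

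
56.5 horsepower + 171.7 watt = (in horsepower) 56.73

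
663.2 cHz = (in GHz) 6.632e-09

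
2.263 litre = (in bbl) 0.01423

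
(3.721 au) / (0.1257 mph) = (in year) 3.141e+05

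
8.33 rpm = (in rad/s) 0.8723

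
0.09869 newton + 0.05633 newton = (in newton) 0.155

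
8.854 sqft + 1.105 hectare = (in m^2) 1.105e+04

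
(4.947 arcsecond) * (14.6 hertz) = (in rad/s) 0.0003502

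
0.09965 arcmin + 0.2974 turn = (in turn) 0.2974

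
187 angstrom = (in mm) 1.87e-05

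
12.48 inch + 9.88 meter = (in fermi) 1.02e+16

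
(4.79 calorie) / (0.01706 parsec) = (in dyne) 3.807e-09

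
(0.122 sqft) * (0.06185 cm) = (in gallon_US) 0.001852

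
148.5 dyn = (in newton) 0.001485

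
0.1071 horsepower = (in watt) 79.86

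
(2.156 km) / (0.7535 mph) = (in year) 0.000203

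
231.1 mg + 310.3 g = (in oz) 10.95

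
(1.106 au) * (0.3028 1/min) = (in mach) 2.452e+06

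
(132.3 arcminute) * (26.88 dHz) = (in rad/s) 0.1034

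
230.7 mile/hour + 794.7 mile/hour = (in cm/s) 4.584e+04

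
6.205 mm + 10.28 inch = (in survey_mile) 0.0001661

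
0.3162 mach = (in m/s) 107.7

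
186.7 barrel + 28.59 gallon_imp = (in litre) 2.981e+04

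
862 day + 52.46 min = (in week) 123.1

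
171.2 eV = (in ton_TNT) 6.556e-27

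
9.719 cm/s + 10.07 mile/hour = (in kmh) 16.56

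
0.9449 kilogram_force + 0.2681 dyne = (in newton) 9.266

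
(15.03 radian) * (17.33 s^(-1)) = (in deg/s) 1.492e+04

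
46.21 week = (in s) 2.795e+07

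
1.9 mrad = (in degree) 0.1089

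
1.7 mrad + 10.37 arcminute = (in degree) 0.2702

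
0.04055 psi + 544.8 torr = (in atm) 0.7196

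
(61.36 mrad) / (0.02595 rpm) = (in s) 22.58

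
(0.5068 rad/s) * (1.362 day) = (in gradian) 3.797e+06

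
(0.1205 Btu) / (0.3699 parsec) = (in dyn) 1.114e-09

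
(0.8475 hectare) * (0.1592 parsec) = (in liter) 4.163e+22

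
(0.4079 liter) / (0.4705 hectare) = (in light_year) 9.164e-24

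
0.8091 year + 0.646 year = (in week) 75.87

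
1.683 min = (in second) 101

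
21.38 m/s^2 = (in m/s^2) 21.38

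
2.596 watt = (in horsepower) 0.003481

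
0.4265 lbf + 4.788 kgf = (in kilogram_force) 4.981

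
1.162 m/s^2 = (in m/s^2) 1.162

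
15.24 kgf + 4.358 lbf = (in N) 168.8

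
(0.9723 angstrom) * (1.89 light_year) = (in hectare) 173.9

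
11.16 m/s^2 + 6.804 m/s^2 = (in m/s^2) 17.96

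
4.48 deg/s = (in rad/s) 0.07819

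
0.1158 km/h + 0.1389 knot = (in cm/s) 10.36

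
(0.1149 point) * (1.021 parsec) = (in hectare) 1.277e+08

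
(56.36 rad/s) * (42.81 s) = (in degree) 1.382e+05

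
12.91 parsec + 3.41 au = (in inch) 1.568e+19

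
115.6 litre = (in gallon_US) 30.54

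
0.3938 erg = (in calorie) 9.412e-09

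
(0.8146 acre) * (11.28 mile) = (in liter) 5.984e+10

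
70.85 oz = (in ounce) 70.85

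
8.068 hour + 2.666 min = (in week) 0.04829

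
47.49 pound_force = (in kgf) 21.54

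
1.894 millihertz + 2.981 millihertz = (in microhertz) 4875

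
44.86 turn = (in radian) 281.9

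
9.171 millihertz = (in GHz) 9.171e-12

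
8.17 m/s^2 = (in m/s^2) 8.17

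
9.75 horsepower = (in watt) 7271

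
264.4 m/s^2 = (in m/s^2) 264.4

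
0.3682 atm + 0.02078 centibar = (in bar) 0.3733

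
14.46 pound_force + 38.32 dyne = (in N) 64.32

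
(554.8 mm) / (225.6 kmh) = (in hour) 2.459e-06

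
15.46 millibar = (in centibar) 1.546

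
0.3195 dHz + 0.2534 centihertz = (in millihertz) 34.48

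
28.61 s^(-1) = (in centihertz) 2861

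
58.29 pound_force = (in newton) 259.3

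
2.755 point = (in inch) 0.03826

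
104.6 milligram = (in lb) 0.0002306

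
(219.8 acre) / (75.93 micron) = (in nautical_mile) 6.325e+06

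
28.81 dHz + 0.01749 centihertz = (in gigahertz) 2.881e-09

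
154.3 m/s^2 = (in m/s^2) 154.3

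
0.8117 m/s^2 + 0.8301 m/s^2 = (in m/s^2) 1.642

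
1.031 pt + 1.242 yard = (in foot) 3.727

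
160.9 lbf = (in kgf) 72.98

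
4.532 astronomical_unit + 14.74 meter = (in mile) 4.213e+08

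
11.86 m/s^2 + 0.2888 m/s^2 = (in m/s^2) 12.15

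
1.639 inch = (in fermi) 4.163e+13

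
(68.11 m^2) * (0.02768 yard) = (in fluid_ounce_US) 5.829e+04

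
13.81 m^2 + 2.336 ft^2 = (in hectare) 0.001403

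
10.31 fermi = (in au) 6.892e-26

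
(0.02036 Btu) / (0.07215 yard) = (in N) 325.6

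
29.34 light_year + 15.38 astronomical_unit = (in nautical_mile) 1.499e+14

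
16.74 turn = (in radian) 105.2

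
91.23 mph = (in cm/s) 4078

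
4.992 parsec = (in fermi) 1.54e+32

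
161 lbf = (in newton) 716.2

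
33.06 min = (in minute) 33.06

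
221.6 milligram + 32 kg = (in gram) 3.2e+04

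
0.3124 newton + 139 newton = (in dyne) 1.393e+07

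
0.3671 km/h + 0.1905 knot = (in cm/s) 20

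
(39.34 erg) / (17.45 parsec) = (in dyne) 7.306e-19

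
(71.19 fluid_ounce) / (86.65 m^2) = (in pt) 0.06887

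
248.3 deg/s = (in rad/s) 4.334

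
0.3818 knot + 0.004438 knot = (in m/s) 0.1987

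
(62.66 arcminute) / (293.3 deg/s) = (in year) 1.129e-10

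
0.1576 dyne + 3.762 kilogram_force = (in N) 36.89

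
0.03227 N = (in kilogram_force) 0.003291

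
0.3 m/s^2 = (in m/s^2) 0.3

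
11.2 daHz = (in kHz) 0.112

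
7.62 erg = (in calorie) 1.821e-07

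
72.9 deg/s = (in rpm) 12.15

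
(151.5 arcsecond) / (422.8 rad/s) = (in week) 2.872e-12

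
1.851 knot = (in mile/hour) 2.13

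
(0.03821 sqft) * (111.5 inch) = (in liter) 10.05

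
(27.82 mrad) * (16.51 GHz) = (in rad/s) 4.593e+08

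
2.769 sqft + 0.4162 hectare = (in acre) 1.029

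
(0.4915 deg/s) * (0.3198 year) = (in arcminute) 2.974e+08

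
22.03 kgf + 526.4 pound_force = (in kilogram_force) 260.8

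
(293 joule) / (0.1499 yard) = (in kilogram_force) 218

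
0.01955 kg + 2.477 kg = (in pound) 5.504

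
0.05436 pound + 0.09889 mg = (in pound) 0.05436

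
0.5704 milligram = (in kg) 5.704e-07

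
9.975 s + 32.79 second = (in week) 7.071e-05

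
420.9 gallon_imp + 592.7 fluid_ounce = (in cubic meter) 1.931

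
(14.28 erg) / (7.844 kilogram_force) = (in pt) 5.262e-05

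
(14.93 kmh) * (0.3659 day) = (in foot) 4.301e+05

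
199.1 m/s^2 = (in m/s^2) 199.1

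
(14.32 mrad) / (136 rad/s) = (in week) 1.741e-10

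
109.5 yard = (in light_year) 1.058e-14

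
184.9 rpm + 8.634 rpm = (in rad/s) 20.27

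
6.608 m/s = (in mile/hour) 14.78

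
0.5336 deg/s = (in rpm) 0.08893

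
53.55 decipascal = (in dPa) 53.55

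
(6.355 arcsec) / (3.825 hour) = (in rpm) 2.137e-08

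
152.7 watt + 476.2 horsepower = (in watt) 3.553e+05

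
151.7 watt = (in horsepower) 0.2034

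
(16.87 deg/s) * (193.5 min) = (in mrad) 3.418e+06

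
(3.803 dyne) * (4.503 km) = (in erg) 1.712e+06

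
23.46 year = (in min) 1.233e+07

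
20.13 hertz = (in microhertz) 2.013e+07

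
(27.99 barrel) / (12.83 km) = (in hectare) 3.468e-08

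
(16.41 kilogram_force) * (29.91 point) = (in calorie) 0.4058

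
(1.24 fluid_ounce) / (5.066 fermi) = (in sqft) 7.792e+10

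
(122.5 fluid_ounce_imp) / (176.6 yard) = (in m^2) 2.155e-05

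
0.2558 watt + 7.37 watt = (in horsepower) 0.01023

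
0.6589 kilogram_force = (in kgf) 0.6589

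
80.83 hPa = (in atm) 0.07977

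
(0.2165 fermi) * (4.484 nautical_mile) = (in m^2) 1.798e-12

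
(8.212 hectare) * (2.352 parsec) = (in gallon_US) 1.574e+24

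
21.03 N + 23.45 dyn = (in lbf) 4.728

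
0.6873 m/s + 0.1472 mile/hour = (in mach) 0.002212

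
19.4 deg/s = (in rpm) 3.233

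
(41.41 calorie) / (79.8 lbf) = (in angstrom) 4.881e+09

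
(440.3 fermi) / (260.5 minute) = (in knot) 5.476e-17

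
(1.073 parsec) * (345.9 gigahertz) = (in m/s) 1.145e+28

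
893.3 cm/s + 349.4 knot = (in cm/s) 1.887e+04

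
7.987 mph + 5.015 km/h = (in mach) 0.01458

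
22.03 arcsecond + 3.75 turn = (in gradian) 1500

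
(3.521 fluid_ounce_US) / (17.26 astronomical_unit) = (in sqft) 4.341e-16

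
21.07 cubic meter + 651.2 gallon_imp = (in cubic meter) 24.03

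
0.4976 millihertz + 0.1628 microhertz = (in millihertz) 0.4978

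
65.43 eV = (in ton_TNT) 2.506e-27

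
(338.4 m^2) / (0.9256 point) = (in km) 1036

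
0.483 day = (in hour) 11.59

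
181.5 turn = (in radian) 1140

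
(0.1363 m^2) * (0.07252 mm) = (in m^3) 9.884e-06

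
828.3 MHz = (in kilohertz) 8.283e+05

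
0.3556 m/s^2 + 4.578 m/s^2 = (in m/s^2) 4.934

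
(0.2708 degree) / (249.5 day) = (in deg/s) 1.256e-08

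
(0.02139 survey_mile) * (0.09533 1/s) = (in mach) 0.009638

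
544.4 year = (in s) 1.717e+10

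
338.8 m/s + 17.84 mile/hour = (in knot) 674.1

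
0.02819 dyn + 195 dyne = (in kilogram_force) 0.0001989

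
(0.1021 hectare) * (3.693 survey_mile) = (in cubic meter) 6.068e+06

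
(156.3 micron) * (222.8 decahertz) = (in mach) 0.001023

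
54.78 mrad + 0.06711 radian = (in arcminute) 419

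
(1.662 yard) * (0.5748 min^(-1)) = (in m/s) 0.01456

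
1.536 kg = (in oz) 54.18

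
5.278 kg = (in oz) 186.2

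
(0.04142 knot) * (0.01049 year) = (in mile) 4.38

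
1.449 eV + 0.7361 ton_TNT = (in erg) 3.08e+16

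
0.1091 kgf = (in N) 1.07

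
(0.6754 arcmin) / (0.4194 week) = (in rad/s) 7.745e-10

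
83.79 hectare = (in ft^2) 9.019e+06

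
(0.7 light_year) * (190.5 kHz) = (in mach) 3.705e+18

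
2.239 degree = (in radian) 0.03908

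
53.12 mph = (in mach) 0.06974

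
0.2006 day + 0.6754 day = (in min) 1261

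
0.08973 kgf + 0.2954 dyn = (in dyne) 8.8e+04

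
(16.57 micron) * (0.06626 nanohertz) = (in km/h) 3.953e-15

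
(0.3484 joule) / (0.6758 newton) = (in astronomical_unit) 3.446e-12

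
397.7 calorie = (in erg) 1.664e+10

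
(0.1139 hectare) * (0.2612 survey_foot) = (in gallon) 2.396e+04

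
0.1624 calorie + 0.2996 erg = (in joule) 0.6795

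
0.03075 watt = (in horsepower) 4.124e-05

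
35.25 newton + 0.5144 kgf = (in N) 40.29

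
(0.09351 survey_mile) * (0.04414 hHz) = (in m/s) 664.3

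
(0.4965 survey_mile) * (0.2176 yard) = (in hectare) 0.0159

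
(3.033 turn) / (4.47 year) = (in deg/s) 7.746e-06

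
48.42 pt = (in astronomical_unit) 1.142e-13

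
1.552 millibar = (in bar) 0.001552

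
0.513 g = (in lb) 0.001131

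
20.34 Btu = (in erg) 2.146e+11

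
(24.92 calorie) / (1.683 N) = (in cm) 6195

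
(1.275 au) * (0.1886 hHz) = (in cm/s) 3.597e+14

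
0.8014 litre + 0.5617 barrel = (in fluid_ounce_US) 3047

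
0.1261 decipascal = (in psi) 1.829e-06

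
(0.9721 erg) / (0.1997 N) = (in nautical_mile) 2.628e-10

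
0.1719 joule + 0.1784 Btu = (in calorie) 45.03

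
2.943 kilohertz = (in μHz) 2.943e+09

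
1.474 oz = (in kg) 0.04179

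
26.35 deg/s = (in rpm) 4.392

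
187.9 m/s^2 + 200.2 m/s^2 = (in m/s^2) 388.1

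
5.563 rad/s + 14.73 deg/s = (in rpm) 55.58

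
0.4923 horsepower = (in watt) 367.1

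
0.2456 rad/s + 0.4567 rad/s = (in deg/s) 40.24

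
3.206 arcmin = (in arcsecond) 192.4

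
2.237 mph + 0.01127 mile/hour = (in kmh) 3.618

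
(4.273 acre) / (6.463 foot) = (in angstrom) 8.778e+13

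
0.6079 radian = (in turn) 0.09675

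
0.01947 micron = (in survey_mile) 1.21e-11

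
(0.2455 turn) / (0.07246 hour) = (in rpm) 0.05647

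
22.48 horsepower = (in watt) 1.676e+04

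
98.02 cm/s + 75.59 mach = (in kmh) 9.266e+04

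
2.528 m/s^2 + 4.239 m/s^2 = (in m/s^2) 6.767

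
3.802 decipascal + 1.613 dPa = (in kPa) 0.0005415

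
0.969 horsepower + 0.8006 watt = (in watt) 723.4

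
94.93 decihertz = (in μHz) 9.493e+06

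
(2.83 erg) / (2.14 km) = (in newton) 1.322e-10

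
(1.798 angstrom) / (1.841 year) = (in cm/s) 3.097e-16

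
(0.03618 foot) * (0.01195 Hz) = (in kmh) 0.0004744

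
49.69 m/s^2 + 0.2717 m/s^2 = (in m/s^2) 49.96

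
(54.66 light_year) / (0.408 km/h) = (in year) 1.447e+11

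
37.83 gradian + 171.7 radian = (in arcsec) 3.554e+07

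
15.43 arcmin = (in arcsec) 925.8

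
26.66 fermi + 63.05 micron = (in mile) 3.918e-08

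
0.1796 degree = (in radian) 0.003135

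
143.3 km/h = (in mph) 89.04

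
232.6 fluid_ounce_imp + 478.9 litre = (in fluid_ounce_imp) 1.709e+04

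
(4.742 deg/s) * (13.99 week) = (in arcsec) 1.444e+11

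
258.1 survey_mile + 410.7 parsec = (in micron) 1.267e+25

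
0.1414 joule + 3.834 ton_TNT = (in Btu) 1.52e+07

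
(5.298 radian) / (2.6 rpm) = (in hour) 0.005405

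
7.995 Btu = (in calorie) 2016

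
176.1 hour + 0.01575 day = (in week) 1.05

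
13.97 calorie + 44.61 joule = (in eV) 6.433e+20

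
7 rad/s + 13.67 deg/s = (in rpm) 69.12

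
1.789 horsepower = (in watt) 1334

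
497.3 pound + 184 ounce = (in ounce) 8141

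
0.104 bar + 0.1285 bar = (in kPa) 23.25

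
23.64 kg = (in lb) 52.12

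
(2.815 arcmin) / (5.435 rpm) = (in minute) 2.398e-05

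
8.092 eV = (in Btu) 1.229e-21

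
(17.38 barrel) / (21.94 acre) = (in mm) 0.03112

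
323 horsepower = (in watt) 2.409e+05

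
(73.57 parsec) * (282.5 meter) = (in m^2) 6.413e+20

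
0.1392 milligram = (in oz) 4.91e-06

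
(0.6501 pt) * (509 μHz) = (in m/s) 1.167e-07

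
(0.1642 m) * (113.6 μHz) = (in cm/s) 0.001865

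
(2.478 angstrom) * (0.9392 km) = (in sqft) 2.505e-06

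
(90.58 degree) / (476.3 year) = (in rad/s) 1.053e-10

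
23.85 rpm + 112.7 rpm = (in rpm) 136.6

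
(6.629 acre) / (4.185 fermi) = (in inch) 2.524e+20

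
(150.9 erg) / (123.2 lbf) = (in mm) 2.754e-05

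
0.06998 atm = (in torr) 53.18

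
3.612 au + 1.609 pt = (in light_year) 5.711e-05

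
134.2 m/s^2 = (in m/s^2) 134.2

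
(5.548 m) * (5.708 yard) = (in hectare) 0.002896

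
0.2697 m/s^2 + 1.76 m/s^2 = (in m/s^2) 2.03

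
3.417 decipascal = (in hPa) 0.003417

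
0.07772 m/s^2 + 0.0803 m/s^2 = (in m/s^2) 0.158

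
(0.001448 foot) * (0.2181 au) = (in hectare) 1440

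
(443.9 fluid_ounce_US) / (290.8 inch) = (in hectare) 1.777e-07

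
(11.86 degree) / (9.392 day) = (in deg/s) 1.462e-05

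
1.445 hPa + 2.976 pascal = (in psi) 0.02139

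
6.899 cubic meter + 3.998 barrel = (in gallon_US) 1990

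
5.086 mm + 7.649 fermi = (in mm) 5.086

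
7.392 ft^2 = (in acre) 0.0001697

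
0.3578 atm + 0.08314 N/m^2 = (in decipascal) 3.625e+05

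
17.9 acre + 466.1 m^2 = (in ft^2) 7.847e+05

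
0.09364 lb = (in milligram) 4.247e+04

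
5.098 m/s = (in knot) 9.91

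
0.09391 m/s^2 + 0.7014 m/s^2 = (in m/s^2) 0.7953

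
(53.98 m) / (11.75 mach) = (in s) 0.01349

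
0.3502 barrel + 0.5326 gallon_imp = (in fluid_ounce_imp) 2045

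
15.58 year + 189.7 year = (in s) 6.474e+09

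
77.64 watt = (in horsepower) 0.1041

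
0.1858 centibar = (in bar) 0.001858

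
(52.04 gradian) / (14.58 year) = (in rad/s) 1.778e-09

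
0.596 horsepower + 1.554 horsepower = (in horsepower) 2.15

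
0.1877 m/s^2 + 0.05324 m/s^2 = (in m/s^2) 0.2409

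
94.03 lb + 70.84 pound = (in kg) 74.78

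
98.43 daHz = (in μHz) 9.843e+08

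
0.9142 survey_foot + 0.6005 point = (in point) 790.5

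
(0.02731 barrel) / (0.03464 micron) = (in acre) 30.97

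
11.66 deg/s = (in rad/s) 0.2035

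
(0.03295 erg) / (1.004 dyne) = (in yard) 0.0003589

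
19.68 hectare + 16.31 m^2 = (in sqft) 2.119e+06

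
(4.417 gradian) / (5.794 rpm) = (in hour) 3.176e-05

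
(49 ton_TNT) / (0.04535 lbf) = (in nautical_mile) 5.488e+08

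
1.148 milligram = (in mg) 1.148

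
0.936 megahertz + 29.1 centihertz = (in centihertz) 9.36e+07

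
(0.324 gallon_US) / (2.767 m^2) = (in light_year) 4.685e-20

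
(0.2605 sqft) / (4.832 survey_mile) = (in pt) 0.008822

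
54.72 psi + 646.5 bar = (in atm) 641.8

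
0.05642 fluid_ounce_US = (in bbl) 1.049e-05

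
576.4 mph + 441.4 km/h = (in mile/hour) 850.7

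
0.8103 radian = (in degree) 46.43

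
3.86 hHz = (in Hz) 386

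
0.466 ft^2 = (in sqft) 0.466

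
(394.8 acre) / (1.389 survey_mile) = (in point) 2.026e+06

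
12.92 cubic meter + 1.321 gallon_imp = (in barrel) 81.3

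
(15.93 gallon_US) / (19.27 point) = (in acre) 0.002192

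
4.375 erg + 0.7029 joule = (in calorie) 0.168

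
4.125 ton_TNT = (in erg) 1.726e+17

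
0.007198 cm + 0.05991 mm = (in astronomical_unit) 8.816e-16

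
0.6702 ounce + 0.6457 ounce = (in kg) 0.03731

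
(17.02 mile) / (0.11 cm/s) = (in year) 0.7896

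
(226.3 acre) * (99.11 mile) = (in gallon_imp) 3.213e+13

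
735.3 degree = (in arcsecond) 2.647e+06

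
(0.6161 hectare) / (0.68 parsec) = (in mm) 2.936e-10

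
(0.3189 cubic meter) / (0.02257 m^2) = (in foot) 46.36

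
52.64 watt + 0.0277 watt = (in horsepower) 0.07063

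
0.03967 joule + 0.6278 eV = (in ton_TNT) 9.481e-12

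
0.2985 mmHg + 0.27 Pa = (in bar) 0.0004007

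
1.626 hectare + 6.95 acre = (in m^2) 4.439e+04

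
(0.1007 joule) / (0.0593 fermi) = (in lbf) 3.818e+14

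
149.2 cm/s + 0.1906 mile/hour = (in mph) 3.528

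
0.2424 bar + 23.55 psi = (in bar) 1.866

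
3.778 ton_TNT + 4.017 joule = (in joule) 1.581e+10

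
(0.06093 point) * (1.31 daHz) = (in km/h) 0.001014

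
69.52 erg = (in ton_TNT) 1.662e-15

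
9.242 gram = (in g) 9.242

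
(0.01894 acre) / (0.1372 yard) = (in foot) 2004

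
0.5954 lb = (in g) 270.1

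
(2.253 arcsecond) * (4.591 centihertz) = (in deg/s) 2.873e-05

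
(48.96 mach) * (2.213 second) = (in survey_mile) 22.92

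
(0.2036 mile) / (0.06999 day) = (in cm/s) 5.418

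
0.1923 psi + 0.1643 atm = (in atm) 0.1774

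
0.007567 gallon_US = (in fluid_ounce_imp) 1.008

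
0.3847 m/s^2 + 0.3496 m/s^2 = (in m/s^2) 0.7343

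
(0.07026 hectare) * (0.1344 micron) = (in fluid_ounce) 3.193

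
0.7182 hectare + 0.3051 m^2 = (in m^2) 7182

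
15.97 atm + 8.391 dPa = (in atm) 15.97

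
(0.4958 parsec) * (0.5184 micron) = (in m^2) 7.931e+09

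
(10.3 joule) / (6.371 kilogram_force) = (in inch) 6.49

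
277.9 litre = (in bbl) 1.748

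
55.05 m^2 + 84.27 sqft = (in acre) 0.01554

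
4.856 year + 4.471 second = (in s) 1.531e+08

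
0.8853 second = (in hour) 0.0002459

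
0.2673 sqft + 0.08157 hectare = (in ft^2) 8780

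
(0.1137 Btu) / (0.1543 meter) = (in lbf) 174.8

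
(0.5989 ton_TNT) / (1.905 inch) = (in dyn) 5.179e+15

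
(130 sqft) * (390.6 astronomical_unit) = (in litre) 7.057e+17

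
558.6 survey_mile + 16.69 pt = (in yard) 9.831e+05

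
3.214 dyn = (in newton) 3.214e-05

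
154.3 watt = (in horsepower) 0.2069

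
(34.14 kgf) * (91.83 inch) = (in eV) 4.874e+21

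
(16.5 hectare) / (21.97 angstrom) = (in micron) 7.51e+19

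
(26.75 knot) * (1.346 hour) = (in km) 66.68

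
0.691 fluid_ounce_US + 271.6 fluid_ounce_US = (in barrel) 0.05065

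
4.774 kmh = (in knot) 2.578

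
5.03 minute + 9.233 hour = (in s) 3.354e+04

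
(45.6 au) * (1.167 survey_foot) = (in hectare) 2.426e+08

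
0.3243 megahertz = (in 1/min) 1.946e+07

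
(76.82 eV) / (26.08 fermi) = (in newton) 0.0004719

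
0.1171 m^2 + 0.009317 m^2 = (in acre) 3.124e-05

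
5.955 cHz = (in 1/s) 0.05955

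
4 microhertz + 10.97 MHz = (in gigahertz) 0.01097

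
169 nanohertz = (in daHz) 1.69e-08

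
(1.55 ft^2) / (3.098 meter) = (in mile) 2.888e-05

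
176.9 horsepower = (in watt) 1.319e+05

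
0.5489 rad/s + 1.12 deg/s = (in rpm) 5.428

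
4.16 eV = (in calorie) 1.593e-19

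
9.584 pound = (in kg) 4.347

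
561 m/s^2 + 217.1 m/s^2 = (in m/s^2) 778.1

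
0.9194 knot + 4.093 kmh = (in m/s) 1.61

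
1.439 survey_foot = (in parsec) 1.421e-17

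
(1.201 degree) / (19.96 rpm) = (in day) 1.161e-07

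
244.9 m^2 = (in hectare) 0.02449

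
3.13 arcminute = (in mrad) 0.9105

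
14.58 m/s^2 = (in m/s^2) 14.58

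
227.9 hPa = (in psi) 3.305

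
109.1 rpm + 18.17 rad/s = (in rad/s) 29.59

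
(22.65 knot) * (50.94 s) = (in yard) 649.1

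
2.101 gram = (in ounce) 0.07411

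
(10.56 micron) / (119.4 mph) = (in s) 1.978e-07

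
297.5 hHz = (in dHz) 2.975e+05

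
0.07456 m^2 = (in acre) 1.842e-05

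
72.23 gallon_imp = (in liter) 328.4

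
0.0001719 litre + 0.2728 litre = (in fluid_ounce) 9.23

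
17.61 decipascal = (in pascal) 1.761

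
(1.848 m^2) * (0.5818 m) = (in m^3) 1.075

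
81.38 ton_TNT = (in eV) 2.125e+30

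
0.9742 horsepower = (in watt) 726.5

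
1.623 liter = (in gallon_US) 0.4288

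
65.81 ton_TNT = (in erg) 2.753e+18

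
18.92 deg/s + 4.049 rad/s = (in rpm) 41.82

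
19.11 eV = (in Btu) 2.902e-21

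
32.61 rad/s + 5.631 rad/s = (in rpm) 365.2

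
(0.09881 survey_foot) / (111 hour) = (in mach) 2.213e-10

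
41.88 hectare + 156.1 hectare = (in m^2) 1.98e+06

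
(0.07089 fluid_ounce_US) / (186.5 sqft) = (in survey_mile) 7.518e-11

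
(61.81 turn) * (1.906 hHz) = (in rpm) 7.069e+05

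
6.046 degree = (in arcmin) 362.8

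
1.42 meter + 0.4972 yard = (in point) 5314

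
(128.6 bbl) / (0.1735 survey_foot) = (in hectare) 0.03866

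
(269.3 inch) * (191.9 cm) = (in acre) 0.003244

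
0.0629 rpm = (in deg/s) 0.3774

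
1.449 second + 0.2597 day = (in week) 0.0371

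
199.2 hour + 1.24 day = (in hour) 229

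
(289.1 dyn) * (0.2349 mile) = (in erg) 1.093e+07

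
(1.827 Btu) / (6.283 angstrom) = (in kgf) 3.128e+11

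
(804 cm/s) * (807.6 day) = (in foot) 1.841e+09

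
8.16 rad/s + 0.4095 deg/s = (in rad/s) 8.167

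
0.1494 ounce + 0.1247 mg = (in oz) 0.1494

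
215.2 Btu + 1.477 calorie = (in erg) 2.271e+12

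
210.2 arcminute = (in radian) 0.06114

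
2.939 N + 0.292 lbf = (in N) 4.238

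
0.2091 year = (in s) 6.594e+06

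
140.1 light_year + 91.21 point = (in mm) 1.325e+21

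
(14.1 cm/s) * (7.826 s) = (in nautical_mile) 0.0005958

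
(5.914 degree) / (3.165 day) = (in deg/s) 2.163e-05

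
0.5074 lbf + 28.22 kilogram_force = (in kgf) 28.45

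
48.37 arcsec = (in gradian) 0.01493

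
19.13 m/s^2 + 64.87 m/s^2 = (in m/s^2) 84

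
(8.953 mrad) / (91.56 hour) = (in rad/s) 2.716e-08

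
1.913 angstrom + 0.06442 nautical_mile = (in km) 0.1193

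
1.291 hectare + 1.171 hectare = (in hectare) 2.462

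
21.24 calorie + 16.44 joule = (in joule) 105.3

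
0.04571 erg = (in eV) 2.853e+10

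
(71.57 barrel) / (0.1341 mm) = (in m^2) 8.485e+04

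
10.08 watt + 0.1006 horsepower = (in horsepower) 0.1141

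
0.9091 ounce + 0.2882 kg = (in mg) 3.14e+05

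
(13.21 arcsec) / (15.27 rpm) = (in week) 6.622e-11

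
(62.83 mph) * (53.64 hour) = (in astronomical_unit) 3.626e-05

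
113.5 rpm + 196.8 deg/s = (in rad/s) 15.32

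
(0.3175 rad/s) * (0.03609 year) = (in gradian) 2.3e+07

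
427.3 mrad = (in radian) 0.4273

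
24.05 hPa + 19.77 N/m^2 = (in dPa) 2.425e+04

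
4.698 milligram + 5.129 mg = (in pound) 2.166e-05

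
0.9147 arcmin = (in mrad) 0.2661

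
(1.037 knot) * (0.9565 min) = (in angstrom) 3.062e+11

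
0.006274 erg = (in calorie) 1.5e-10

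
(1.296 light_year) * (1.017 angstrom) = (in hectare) 124.7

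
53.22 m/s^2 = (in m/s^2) 53.22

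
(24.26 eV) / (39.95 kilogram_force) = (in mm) 9.921e-18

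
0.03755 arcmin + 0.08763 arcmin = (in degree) 0.002086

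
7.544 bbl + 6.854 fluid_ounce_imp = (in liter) 1200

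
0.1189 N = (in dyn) 1.189e+04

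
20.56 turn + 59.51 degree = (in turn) 20.73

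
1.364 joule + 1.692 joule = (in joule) 3.056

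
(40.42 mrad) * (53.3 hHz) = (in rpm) 2057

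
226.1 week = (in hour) 3.798e+04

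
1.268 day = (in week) 0.1811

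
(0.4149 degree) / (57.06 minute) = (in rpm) 2.02e-05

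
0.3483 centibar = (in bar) 0.003483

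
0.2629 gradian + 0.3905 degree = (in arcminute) 37.63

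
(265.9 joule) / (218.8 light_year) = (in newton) 1.285e-16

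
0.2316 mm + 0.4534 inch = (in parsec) 3.807e-19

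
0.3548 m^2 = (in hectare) 3.548e-05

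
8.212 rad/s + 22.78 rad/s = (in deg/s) 1776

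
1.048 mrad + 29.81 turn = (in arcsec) 3.863e+07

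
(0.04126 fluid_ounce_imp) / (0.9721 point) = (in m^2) 0.003418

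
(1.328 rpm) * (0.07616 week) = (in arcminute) 2.202e+07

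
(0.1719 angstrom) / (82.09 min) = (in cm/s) 3.49e-13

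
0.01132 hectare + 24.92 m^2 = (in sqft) 1487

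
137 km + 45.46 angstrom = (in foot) 4.495e+05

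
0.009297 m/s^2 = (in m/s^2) 0.009297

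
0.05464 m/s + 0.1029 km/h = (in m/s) 0.08322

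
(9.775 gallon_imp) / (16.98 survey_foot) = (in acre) 2.122e-06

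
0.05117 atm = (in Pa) 5185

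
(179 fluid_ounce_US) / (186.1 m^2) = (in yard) 3.111e-05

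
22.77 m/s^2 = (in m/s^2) 22.77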